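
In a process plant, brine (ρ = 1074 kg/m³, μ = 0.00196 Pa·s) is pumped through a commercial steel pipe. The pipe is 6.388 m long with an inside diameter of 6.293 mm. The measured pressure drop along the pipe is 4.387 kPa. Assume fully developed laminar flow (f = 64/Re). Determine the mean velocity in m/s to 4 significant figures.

V ≈ 0.4336 m/s

For laminar flow, f = 64/Re with Re = ρVD/μ, so Darcy-Weisbach reduces to ΔP = 32μLV/D². Solving for V: V = ΔP·D²/(32μL) = 4387·(0.006293)²/(32·0.00196·6.388) = 0.4336 m/s.
Check: Re = ρVD/μ = 1074·0.4336·0.006293/0.00196 = 1495 < 2300, so the laminar assumption holds.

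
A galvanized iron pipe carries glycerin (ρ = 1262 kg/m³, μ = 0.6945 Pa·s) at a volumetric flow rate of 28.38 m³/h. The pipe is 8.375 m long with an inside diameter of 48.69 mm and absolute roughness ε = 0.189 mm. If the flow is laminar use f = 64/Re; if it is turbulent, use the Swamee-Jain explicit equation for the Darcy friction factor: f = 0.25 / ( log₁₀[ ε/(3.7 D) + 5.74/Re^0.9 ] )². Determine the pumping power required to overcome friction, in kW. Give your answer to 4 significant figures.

Q = 28.38 m³/h = 28.38/3600 = 0.007883 m³/s.
Cross-sectional area A = πD²/4 = π(0.04869)²/4 = 0.001862 m²; mean velocity V = Q/A = 0.007883/0.001862 = 4.234 m/s.
Reynolds number Re = ρVD/μ = 1262 · 4.234 · 0.04869 / 0.695 = 374.6.
Re < 2300 → laminar flow, so f = 64/Re = 64/374.6 = 0.1708 (the turbulent correlation is not needed).
Darcy-Weisbach: ΔP = f(L/D)(ρV²/2) = 0.1708·(8.375/0.04869)·(1262·4.234²/2) = 0.1708·172·1.131e+04 = 3.324e+05 Pa.
Pumping power P = QΔP = 0.007883·3.324e+05 = 2620.5 W = 2.620 kW.

P ≈ 2.620 kW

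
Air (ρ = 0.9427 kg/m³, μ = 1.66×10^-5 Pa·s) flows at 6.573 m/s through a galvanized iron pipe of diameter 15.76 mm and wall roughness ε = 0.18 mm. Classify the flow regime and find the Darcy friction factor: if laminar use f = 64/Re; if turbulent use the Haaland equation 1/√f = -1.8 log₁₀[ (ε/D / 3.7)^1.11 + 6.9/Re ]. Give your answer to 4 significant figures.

f ≈ 0.04740

Re = ρVD/μ = 0.9427·6.573·0.01576/1.66e-05 = 5883.
Re > 4000 → turbulent. ε/D = 0.00018/0.01576 = 0.0114; Haaland: 1/√f = -1.8 log₁₀[0.00163 + 0.00117] = 4.593, so f = 0.0474.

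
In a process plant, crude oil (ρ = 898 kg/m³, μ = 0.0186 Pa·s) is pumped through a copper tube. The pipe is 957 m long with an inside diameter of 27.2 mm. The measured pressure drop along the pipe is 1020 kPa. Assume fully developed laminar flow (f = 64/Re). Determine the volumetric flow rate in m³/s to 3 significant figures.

For laminar flow, f = 64/Re with Re = ρVD/μ, so Darcy-Weisbach reduces to ΔP = 32μLV/D². Solving for V: V = ΔP·D²/(32μL) = 1.02e+06·(0.0272)²/(32·0.0186·957) = 1.325 m/s.
Check: Re = ρVD/μ = 898·1.325·0.0272/0.0186 = 1740 < 2300, so the laminar assumption holds.
Q = V·A = 1.325·(π/4·0.0272²) = 0.0007698 m³/s = 7.70×10^-4 m³/s.

Q ≈ 7.70×10^-4 m³/s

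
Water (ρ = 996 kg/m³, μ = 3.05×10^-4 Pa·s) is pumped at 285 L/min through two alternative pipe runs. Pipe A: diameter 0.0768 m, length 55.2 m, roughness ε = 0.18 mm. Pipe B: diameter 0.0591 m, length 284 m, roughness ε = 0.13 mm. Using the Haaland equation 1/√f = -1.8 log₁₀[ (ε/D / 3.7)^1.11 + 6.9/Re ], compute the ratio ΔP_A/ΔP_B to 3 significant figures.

Pipe A: V = Q/A = 0.00475/0.004632 = 1.025 m/s; Re = 2.572e+05; ε/D = 0.00234; Haaland → f = 0.02504; ΔP_A = f(L/D)(ρV²/2) = 9425 Pa.
Pipe B: V = Q/A = 0.00475/0.002743 = 1.732 m/s; Re = 3.342e+05; ε/D = 0.0022; Haaland → f = 0.02452; ΔP_B = f(L/D)(ρV²/2) = 1.759e+05 Pa.
ΔP_A/ΔP_B = 9425/1.759e+05 = 0.0536.

ΔP_A/ΔP_B ≈ 0.0536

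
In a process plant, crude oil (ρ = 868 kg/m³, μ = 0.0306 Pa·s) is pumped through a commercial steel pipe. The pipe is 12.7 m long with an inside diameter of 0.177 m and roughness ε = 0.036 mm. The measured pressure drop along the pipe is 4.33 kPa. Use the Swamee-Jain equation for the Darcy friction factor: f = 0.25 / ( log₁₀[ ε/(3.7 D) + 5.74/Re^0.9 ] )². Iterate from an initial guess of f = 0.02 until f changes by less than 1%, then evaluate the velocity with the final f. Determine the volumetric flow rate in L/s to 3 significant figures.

Rearranging Darcy-Weisbach: V = √(2·ΔP·D/(f·L·ρ)). With ε/D = 3.6e-05/0.177 = 0.000203, iterate starting from f = 0.02:
  f = 0.02 → V = √(2·4330·0.177/(0.02·12.7·868)) = 2.637 m/s; Re = ρVD/μ = 1.324e+04; f → 0.02912
  f = 0.02912 → V = 2.185 m/s; Re = 1.097e+04; f → 0.03057
  f = 0.03057 → V = 2.133 m/s; Re = 1.071e+04; f → 0.03077
Converged (Δf/f < 1%). With the final f = 0.03077: V = √(2·4330·0.177/(0.03077·12.7·868)) = 2.126 m/s.
Q = V·A = 2.126·(π/4·0.177²) = 0.05231 m³/s = 52.3 L/s.

Q ≈ 52.3 L/s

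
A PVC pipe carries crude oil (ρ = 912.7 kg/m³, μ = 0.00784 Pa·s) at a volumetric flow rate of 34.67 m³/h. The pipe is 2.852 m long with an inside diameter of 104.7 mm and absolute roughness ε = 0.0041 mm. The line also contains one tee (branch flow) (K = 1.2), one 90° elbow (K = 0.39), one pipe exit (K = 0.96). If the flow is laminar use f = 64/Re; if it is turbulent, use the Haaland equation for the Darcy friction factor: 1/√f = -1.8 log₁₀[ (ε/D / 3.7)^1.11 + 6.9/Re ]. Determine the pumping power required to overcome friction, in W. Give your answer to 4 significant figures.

Q = 34.67 m³/h = 34.67/3600 = 0.009631 m³/s.
Cross-sectional area A = πD²/4 = π(0.1047)²/4 = 0.00861 m²; mean velocity V = Q/A = 0.009631/0.00861 = 1.119 m/s.
Reynolds number Re = ρVD/μ = 912.7 · 1.119 · 0.1047 / 0.00784 = 1.363e+04.
Re > 4000 → turbulent. Relative roughness ε/D = 4.1e-06/0.1047 = 3.92e-05. Haaland: 1/√f = -1.8 log₁₀[(3.92e-05/3.7)^1.11 + 6.9/1.363e+04] = -1.8 log₁₀[3e-06 + 0.000506] = 5.928, so f = 0.02846.
Total minor-loss coefficient ΣK = 1·1.2 + 1·0.39 + 1·0.96 = 2.55.
ΔP = [f·L/D + ΣK]·(ρV²/2) = [0.02846·2.852/0.1047 + 2.55]·(912.7·1.119²/2) = [0.7752 + 2.55]·571 = 1899 Pa.
Pumping power P = QΔP = 0.009631·1899 = 18.285 W = 18.29 W.

P ≈ 18.29 W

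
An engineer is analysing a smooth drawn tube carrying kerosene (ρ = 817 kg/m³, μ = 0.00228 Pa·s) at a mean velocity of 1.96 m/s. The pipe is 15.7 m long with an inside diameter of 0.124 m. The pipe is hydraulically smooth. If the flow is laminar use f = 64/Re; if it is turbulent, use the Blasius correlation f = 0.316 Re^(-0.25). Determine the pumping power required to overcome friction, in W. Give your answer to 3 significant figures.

P ≈ 86.5 W

Reynolds number Re = ρVD/μ = 817 · 1.96 · 0.124 / 0.00228 = 8.709e+04.
Re > 4000 → turbulent. Smooth-pipe (Blasius): f = 0.316 Re^(-0.25) = 0.316/(8.709e+04)^0.25 = 0.01839.
Darcy-Weisbach: ΔP = f(L/D)(ρV²/2) = 0.01839·(15.7/0.124)·(817·1.96²/2) = 0.01839·126.6·1569 = 3655 Pa.
Q = V·A = 1.96·0.01208 = 0.02367 m³/s.
Pumping power P = QΔP = 0.02367·3655 = 86.51 W = 86.5 W.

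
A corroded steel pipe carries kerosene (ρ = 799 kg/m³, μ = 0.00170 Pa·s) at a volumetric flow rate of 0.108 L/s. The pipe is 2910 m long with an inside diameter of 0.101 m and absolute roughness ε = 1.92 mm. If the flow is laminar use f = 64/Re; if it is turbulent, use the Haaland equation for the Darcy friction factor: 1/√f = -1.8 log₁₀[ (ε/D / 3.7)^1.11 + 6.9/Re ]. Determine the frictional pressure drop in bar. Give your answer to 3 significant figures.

ΔP ≈ 0.00209 bar

Q = 0.108 L/s = 0.108/1000 = 0.000108 m³/s.
Cross-sectional area A = πD²/4 = π(0.101)²/4 = 0.008012 m²; mean velocity V = Q/A = 0.000108/0.008012 = 0.01348 m/s.
Reynolds number Re = ρVD/μ = 799 · 0.01348 · 0.101 / 0.0017 = 639.9.
Re < 2300 → laminar flow, so f = 64/Re = 64/639.9 = 0.1 (the turbulent correlation is not needed).
Darcy-Weisbach: ΔP = f(L/D)(ρV²/2) = 0.1·(2910/0.101)·(799·0.01348²/2) = 0.1·2.881e+04·0.07259 = 209.2 Pa.
ΔP = 209.2 Pa = 0.00209 bar.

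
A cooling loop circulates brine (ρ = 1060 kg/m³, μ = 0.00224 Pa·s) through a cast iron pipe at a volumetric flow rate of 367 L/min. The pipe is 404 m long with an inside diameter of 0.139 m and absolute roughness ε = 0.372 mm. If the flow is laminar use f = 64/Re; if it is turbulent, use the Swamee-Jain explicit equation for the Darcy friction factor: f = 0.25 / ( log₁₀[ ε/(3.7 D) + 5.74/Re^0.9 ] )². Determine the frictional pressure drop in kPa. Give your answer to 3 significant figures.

ΔP ≈ 7.55 kPa

Q = 367 L/min = 367/60000 = 0.006117 m³/s.
Cross-sectional area A = πD²/4 = π(0.139)²/4 = 0.01517 m²; mean velocity V = Q/A = 0.006117/0.01517 = 0.4031 m/s.
Reynolds number Re = ρVD/μ = 1060 · 0.4031 · 0.139 / 0.00224 = 2.651e+04.
Re > 4000 → turbulent. Relative roughness ε/D = 0.000372/0.139 = 0.00268. Swamee-Jain: f = 0.25/(log₁₀[0.00268/3.7 + 5.74/2.651e+04^0.9])² = 0.25/(log₁₀[0.000723 + 0.0006])² = 0.25/(-2.879)² = 0.03017.
Darcy-Weisbach: ΔP = f(L/D)(ρV²/2) = 0.03017·(404/0.139)·(1060·0.4031²/2) = 0.03017·2906·86.11 = 7552 Pa.
ΔP = 7552 Pa = 7.55 kPa.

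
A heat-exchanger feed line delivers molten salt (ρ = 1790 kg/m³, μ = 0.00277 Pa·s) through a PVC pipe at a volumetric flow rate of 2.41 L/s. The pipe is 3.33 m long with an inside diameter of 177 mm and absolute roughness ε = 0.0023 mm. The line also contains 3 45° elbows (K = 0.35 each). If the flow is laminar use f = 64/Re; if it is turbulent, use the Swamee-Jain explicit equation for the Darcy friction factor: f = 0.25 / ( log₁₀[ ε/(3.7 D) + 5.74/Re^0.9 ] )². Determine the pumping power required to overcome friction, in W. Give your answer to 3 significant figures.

P ≈ 0.0334 W

Q = 2.41 L/s = 2.41/1000 = 0.00241 m³/s.
Cross-sectional area A = πD²/4 = π(0.177)²/4 = 0.02461 m²; mean velocity V = Q/A = 0.00241/0.02461 = 0.09794 m/s.
Reynolds number Re = ρVD/μ = 1790 · 0.09794 · 0.177 / 0.00277 = 1.12e+04.
Re > 4000 → turbulent. Relative roughness ε/D = 2.3e-06/0.177 = 1.3e-05. Swamee-Jain: f = 0.25/(log₁₀[1.3e-05/3.7 + 5.74/1.12e+04^0.9])² = 0.25/(log₁₀[3.51e-06 + 0.0013])² = 0.25/(-2.884)² = 0.03005.
Total minor-loss coefficient ΣK = 3·0.35 = 1.05.
ΔP = [f·L/D + ΣK]·(ρV²/2) = [0.03005·3.33/0.177 + 1.05]·(1790·0.09794²/2) = [0.5654 + 1.05]·8.586 = 13.87 Pa.
Pumping power P = QΔP = 0.00241·13.87 = 0.03342 W = 0.0334 W.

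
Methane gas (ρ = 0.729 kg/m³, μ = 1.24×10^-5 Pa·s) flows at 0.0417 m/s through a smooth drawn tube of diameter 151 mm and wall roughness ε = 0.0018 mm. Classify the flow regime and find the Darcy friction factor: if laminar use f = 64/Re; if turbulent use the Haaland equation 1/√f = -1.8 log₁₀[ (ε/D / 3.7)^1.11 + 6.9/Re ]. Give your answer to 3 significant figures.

f ≈ 0.173

Re = ρVD/μ = 0.729·0.0417·0.151/1.24e-05 = 370.2.
Re < 2300 → laminar, so f = 64/Re = 0.1729 (roughness is irrelevant in laminar flow).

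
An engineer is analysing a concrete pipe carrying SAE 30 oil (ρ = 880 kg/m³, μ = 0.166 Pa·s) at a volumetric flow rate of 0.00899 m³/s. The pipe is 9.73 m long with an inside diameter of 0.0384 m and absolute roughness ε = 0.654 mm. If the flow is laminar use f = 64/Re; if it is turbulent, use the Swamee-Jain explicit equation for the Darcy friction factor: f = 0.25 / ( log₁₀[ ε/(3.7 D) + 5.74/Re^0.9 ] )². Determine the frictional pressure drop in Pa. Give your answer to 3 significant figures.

Cross-sectional area A = πD²/4 = π(0.0384)²/4 = 0.001158 m²; mean velocity V = Q/A = 0.00899/0.001158 = 7.763 m/s.
Reynolds number Re = ρVD/μ = 880 · 7.763 · 0.0384 / 0.166 = 1580.
Re < 2300 → laminar flow, so f = 64/Re = 64/1580 = 0.0405 (the turbulent correlation is not needed).
Darcy-Weisbach: ΔP = f(L/D)(ρV²/2) = 0.0405·(9.73/0.0384)·(880·7.763²/2) = 0.0405·253.4·2.651e+04 = 2.721e+05 Pa.

ΔP ≈ 272000 Pa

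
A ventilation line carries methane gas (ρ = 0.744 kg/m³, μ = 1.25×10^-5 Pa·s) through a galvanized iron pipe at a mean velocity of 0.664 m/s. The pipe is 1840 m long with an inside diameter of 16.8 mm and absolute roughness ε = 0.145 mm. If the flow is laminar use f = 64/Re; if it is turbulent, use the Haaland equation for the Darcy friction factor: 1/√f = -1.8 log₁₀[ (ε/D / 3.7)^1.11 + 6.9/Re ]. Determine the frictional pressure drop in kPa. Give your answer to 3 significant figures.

ΔP ≈ 1.73 kPa

Reynolds number Re = ρVD/μ = 0.744 · 0.664 · 0.0168 / 1.25e-05 = 664.
Re < 2300 → laminar flow, so f = 64/Re = 64/664 = 0.09639 (the turbulent correlation is not needed).
Darcy-Weisbach: ΔP = f(L/D)(ρV²/2) = 0.09639·(1840/0.0168)·(0.744·0.664²/2) = 0.09639·1.095e+05·0.164 = 1732 Pa.
ΔP = 1732 Pa = 1.73 kPa.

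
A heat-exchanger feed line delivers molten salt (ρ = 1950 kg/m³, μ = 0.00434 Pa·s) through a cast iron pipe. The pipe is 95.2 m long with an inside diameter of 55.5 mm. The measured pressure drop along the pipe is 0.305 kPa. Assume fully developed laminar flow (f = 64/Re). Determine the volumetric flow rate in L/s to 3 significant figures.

For laminar flow, f = 64/Re with Re = ρVD/μ, so Darcy-Weisbach reduces to ΔP = 32μLV/D². Solving for V: V = ΔP·D²/(32μL) = 305·(0.0555)²/(32·0.00434·95.2) = 0.07106 m/s.
Check: Re = ρVD/μ = 1950·0.07106·0.0555/0.00434 = 1772 < 2300, so the laminar assumption holds.
Q = V·A = 0.07106·(π/4·0.0555²) = 0.0001719 m³/s = 0.172 L/s.

Q ≈ 0.172 L/s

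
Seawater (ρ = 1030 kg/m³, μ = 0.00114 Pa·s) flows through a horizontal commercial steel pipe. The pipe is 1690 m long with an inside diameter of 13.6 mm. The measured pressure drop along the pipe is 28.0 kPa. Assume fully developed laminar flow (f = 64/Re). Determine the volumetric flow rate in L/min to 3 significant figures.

For laminar flow, f = 64/Re with Re = ρVD/μ, so Darcy-Weisbach reduces to ΔP = 32μLV/D². Solving for V: V = ΔP·D²/(32μL) = 2.8e+04·(0.0136)²/(32·0.00114·1690) = 0.084 m/s.
Check: Re = ρVD/μ = 1030·0.084·0.0136/0.00114 = 1032 < 2300, so the laminar assumption holds.
Q = V·A = 0.084·(π/4·0.0136²) = 1.22e-05 m³/s = 0.732 L/min.

Q ≈ 0.732 L/min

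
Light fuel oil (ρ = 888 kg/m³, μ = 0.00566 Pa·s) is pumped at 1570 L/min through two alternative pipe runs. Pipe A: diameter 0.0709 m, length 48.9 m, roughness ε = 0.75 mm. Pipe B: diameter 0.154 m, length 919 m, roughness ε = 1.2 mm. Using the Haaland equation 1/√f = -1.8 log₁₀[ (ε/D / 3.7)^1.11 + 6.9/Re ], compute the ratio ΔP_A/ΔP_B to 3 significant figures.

Pipe A: V = Q/A = 0.02617/0.003948 = 6.628 m/s; Re = 7.372e+04; ε/D = 0.0106; Haaland → f = 0.03944; ΔP_A = f(L/D)(ρV²/2) = 5.306e+05 Pa.
Pipe B: V = Q/A = 0.02617/0.01863 = 1.405 m/s; Re = 3.394e+04; ε/D = 0.00779; Haaland → f = 0.03682; ΔP_B = f(L/D)(ρV²/2) = 1.925e+05 Pa.
ΔP_A/ΔP_B = 5.306e+05/1.925e+05 = 2.76.

ΔP_A/ΔP_B ≈ 2.76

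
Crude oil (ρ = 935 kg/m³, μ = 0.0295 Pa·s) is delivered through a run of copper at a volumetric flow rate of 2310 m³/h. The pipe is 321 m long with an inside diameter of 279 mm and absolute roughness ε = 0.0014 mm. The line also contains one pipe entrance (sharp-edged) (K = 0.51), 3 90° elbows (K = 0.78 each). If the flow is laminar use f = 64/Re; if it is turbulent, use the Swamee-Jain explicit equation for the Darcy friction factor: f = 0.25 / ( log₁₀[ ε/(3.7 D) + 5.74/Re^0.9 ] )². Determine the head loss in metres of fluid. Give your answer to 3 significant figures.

h_f ≈ 133 m

Q = 2310 m³/h = 2310/3600 = 0.6417 m³/s.
Cross-sectional area A = πD²/4 = π(0.279)²/4 = 0.06114 m²; mean velocity V = Q/A = 0.6417/0.06114 = 10.5 m/s.
Reynolds number Re = ρVD/μ = 935 · 10.5 · 0.279 / 0.0295 = 9.281e+04.
Re > 4000 → turbulent. Relative roughness ε/D = 1.4e-06/0.279 = 5.02e-06. Swamee-Jain: f = 0.25/(log₁₀[5.02e-06/3.7 + 5.74/9.281e+04^0.9])² = 0.25/(log₁₀[1.36e-06 + 0.000194])² = 0.25/(-3.709)² = 0.01817.
Total minor-loss coefficient ΣK = 1·0.51 + 3·0.78 = 2.85.
ΔP = [f·L/D + ΣK]·(ρV²/2) = [0.01817·321/0.279 + 2.85]·(935·10.5²/2) = [20.91 + 2.85]·5.15e+04 = 1.224e+06 Pa.
Head loss h_f = ΔP/(ρg) = 1.224e+06/(935·9.81) = 133 m.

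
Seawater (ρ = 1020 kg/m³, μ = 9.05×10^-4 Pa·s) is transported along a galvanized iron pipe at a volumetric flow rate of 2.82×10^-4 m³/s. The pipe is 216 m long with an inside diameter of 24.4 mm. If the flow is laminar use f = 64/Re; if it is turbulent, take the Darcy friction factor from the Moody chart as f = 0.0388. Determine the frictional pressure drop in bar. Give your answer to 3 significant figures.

ΔP ≈ 0.637 bar

Cross-sectional area A = πD²/4 = π(0.0244)²/4 = 0.0004676 m²; mean velocity V = Q/A = 0.000282/0.0004676 = 0.6031 m/s.
Reynolds number Re = ρVD/μ = 1020 · 0.6031 · 0.0244 / 0.000905 = 1.659e+04.
Re > 4000 → turbulent; use the Moody-chart value f = 0.0388.
Darcy-Weisbach: ΔP = f(L/D)(ρV²/2) = 0.0388·(216/0.0244)·(1020·0.6031²/2) = 0.0388·8852·185.5 = 6.371e+04 Pa.
ΔP = 6.371e+04 Pa = 0.637 bar.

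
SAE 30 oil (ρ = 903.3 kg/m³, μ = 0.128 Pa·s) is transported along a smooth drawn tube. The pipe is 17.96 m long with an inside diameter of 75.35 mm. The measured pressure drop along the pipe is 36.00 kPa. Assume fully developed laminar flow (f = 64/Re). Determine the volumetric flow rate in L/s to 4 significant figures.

For laminar flow, f = 64/Re with Re = ρVD/μ, so Darcy-Weisbach reduces to ΔP = 32μLV/D². Solving for V: V = ΔP·D²/(32μL) = 3.6e+04·(0.07535)²/(32·0.128·17.96) = 2.778 m/s.
Check: Re = ρVD/μ = 903.3·2.778·0.07535/0.128 = 1477 < 2300, so the laminar assumption holds.
Q = V·A = 2.778·(π/4·0.07535²) = 0.01239 m³/s = 12.39 L/s.

Q ≈ 12.39 L/s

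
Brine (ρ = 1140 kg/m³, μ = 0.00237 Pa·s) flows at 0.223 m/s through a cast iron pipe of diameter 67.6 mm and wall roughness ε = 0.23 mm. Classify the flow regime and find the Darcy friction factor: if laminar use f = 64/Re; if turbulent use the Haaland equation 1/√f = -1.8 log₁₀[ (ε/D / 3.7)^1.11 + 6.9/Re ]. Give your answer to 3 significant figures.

Re = ρVD/μ = 1140·0.223·0.0676/0.00237 = 7251.
Re > 4000 → turbulent. ε/D = 0.00023/0.0676 = 0.0034; Haaland: 1/√f = -1.8 log₁₀[0.000426 + 0.000952] = 5.15, so f = 0.03771.

f ≈ 0.0377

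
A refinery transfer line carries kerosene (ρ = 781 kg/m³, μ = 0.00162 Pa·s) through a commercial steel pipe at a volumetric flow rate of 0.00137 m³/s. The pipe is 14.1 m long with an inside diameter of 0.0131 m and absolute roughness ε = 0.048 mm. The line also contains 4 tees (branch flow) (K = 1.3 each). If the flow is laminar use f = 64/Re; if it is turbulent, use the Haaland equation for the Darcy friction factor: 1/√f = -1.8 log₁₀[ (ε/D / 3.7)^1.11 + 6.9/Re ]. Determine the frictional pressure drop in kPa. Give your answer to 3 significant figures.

Cross-sectional area A = πD²/4 = π(0.0131)²/4 = 0.0001348 m²; mean velocity V = Q/A = 0.00137/0.0001348 = 10.16 m/s.
Reynolds number Re = ρVD/μ = 781 · 10.16 · 0.0131 / 0.00162 = 6.419e+04.
Re > 4000 → turbulent. Relative roughness ε/D = 4.8e-05/0.0131 = 0.00366. Haaland: 1/√f = -1.8 log₁₀[(0.00366/3.7)^1.11 + 6.9/6.419e+04] = -1.8 log₁₀[0.000463 + 0.000107] = 5.839, so f = 0.02933.
Total minor-loss coefficient ΣK = 4·1.3 = 5.2.
ΔP = [f·L/D + ΣK]·(ρV²/2) = [0.02933·14.1/0.0131 + 5.2]·(781·10.16²/2) = [31.57 + 5.2]·4.035e+04 = 1.483e+06 Pa.
ΔP = 1.483e+06 Pa = 1480 kPa.

ΔP ≈ 1480 kPa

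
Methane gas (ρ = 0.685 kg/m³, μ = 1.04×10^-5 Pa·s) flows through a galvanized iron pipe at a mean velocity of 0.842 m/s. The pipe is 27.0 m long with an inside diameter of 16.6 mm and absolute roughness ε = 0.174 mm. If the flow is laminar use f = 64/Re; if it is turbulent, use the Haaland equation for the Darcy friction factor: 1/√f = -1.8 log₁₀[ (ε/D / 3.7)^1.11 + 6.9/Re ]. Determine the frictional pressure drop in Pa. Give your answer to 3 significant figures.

ΔP ≈ 27.5 Pa

Reynolds number Re = ρVD/μ = 0.685 · 0.842 · 0.0166 / 1.04e-05 = 920.6.
Re < 2300 → laminar flow, so f = 64/Re = 64/920.6 = 0.06952 (the turbulent correlation is not needed).
Darcy-Weisbach: ΔP = f(L/D)(ρV²/2) = 0.06952·(27/0.0166)·(0.685·0.842²/2) = 0.06952·1627·0.2428 = 27.46 Pa.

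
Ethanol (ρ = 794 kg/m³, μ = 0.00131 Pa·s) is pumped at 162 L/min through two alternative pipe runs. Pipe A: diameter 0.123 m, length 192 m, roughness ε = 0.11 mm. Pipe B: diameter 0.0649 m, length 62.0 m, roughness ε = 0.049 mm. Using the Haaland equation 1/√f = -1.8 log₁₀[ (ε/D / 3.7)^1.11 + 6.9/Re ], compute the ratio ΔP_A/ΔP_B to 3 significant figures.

Pipe A: V = Q/A = 0.0027/0.01188 = 0.2272 m/s; Re = 1.694e+04; ε/D = 0.000894; Haaland → f = 0.02838; ΔP_A = f(L/D)(ρV²/2) = 908.2 Pa.
Pipe B: V = Q/A = 0.0027/0.003308 = 0.8162 m/s; Re = 3.211e+04; ε/D = 0.000755; Haaland → f = 0.02477; ΔP_B = f(L/D)(ρV²/2) = 6257 Pa.
ΔP_A/ΔP_B = 908.2/6257 = 0.145.

ΔP_A/ΔP_B ≈ 0.145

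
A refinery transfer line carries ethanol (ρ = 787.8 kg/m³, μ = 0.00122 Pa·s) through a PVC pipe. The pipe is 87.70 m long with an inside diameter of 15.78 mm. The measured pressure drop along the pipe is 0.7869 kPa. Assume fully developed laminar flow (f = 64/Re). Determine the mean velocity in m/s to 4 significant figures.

For laminar flow, f = 64/Re with Re = ρVD/μ, so Darcy-Weisbach reduces to ΔP = 32μLV/D². Solving for V: V = ΔP·D²/(32μL) = 786.9·(0.01578)²/(32·0.00122·87.7) = 0.05723 m/s.
Check: Re = ρVD/μ = 787.8·0.05723·0.01578/0.00122 = 583.2 < 2300, so the laminar assumption holds.

V ≈ 0.05723 m/s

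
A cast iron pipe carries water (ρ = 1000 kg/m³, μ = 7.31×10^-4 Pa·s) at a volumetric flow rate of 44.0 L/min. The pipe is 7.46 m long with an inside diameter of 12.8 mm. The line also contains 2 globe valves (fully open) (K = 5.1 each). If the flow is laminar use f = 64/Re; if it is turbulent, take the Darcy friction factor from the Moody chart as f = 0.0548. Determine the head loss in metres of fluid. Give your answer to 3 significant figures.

Q = 44.0 L/min = 44.0/60000 = 0.0007333 m³/s.
Cross-sectional area A = πD²/4 = π(0.0128)²/4 = 0.0001287 m²; mean velocity V = Q/A = 0.0007333/0.0001287 = 5.699 m/s.
Reynolds number Re = ρVD/μ = 1000 · 5.699 · 0.0128 / 0.000731 = 9.979e+04.
Re > 4000 → turbulent; use the Moody-chart value f = 0.0548.
Total minor-loss coefficient ΣK = 2·5.1 = 10.2.
ΔP = [f·L/D + ΣK]·(ρV²/2) = [0.0548·7.46/0.0128 + 10.2]·(1000·5.699²/2) = [31.94 + 10.2]·1.624e+04 = 6.843e+05 Pa.
Head loss h_f = ΔP/(ρg) = 6.843e+05/(1000·9.81) = 69.8 m.

h_f ≈ 69.8 m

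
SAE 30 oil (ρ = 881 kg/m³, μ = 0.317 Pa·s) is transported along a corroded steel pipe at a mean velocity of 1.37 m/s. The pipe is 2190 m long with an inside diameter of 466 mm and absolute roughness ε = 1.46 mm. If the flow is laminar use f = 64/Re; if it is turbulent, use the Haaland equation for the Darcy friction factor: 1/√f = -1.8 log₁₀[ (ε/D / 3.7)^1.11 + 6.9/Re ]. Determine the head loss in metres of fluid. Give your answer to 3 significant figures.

Reynolds number Re = ρVD/μ = 881 · 1.37 · 0.466 / 0.317 = 1774.
Re < 2300 → laminar flow, so f = 64/Re = 64/1774 = 0.03607 (the turbulent correlation is not needed).
Darcy-Weisbach: ΔP = f(L/D)(ρV²/2) = 0.03607·(2190/0.466)·(881·1.37²/2) = 0.03607·4700·826.8 = 1.402e+05 Pa.
Head loss h_f = ΔP/(ρg) = 1.402e+05/(881·9.81) = 16.2 m.

h_f ≈ 16.2 m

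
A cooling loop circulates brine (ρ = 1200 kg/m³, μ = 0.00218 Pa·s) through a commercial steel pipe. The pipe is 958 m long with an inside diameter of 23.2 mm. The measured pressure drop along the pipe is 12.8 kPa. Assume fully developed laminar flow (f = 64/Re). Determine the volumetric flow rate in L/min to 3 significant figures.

For laminar flow, f = 64/Re with Re = ρVD/μ, so Darcy-Weisbach reduces to ΔP = 32μLV/D². Solving for V: V = ΔP·D²/(32μL) = 1.28e+04·(0.0232)²/(32·0.00218·958) = 0.1031 m/s.
Check: Re = ρVD/μ = 1200·0.1031·0.0232/0.00218 = 1317 < 2300, so the laminar assumption holds.
Q = V·A = 0.1031·(π/4·0.0232²) = 4.358e-05 m³/s = 2.61 L/min.

Q ≈ 2.61 L/min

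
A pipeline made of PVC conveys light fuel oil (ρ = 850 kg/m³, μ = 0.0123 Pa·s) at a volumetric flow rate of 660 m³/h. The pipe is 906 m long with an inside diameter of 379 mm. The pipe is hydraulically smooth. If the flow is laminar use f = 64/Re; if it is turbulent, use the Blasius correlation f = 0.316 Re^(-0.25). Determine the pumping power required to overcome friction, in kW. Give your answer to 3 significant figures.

Q = 660 m³/h = 660/3600 = 0.1833 m³/s.
Cross-sectional area A = πD²/4 = π(0.379)²/4 = 0.1128 m²; mean velocity V = Q/A = 0.1833/0.1128 = 1.625 m/s.
Reynolds number Re = ρVD/μ = 850 · 1.625 · 0.379 / 0.0123 = 4.256e+04.
Re > 4000 → turbulent. Smooth-pipe (Blasius): f = 0.316 Re^(-0.25) = 0.316/(4.256e+04)^0.25 = 0.022.
Darcy-Weisbach: ΔP = f(L/D)(ρV²/2) = 0.022·(906/0.379)·(850·1.625²/2) = 0.022·2391·1122 = 5.903e+04 Pa.
Pumping power P = QΔP = 0.1833·5.903e+04 = 10820 W = 10.8 kW.

P ≈ 10.8 kW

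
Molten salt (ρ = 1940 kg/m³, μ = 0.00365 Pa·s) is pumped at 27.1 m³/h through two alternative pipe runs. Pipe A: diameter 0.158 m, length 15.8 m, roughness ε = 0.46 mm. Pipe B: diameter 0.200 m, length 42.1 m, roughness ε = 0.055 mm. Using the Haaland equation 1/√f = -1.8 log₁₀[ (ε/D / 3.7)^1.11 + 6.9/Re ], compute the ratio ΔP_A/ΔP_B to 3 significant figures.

Pipe A: V = Q/A = 0.007528/0.01961 = 0.3839 m/s; Re = 3.224e+04; ε/D = 0.00291; Haaland → f = 0.02936; ΔP_A = f(L/D)(ρV²/2) = 419.8 Pa.
Pipe B: V = Q/A = 0.007528/0.03142 = 0.2396 m/s; Re = 2.547e+04; ε/D = 0.000275; Haaland → f = 0.02481; ΔP_B = f(L/D)(ρV²/2) = 290.8 Pa.
ΔP_A/ΔP_B = 419.8/290.8 = 1.44.

ΔP_A/ΔP_B ≈ 1.44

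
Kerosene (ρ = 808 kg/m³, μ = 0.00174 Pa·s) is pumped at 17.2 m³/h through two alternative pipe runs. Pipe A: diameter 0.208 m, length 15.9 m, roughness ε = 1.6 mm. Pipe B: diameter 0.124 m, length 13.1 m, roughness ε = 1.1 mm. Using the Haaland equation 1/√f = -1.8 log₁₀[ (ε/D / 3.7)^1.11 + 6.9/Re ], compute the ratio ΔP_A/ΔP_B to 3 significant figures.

Pipe A: V = Q/A = 0.004778/0.03398 = 0.1406 m/s; Re = 1.358e+04; ε/D = 0.00769; Haaland → f = 0.03919; ΔP_A = f(L/D)(ρV²/2) = 23.93 Pa.
Pipe B: V = Q/A = 0.004778/0.01208 = 0.3956 m/s; Re = 2.278e+04; ε/D = 0.00887; Haaland → f = 0.039; ΔP_B = f(L/D)(ρV²/2) = 260.5 Pa.
ΔP_A/ΔP_B = 23.93/260.5 = 0.0918.

ΔP_A/ΔP_B ≈ 0.0918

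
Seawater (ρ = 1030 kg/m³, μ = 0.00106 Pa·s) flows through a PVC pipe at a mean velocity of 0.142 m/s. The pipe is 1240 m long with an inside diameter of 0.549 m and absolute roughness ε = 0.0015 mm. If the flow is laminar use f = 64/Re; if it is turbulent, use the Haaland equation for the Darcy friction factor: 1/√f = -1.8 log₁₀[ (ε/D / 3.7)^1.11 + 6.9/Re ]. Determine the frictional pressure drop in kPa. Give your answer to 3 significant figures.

ΔP ≈ 0.444 kPa

Reynolds number Re = ρVD/μ = 1030 · 0.142 · 0.549 / 0.00106 = 7.575e+04.
Re > 4000 → turbulent. Relative roughness ε/D = 1.5e-06/0.549 = 2.73e-06. Haaland: 1/√f = -1.8 log₁₀[(2.73e-06/3.7)^1.11 + 6.9/7.575e+04] = -1.8 log₁₀[1.56e-07 + 9.11e-05] = 7.272, so f = 0.01891.
Darcy-Weisbach: ΔP = f(L/D)(ρV²/2) = 0.01891·(1240/0.549)·(1030·0.142²/2) = 0.01891·2259·10.38 = 443.6 Pa.
ΔP = 443.6 Pa = 0.444 kPa.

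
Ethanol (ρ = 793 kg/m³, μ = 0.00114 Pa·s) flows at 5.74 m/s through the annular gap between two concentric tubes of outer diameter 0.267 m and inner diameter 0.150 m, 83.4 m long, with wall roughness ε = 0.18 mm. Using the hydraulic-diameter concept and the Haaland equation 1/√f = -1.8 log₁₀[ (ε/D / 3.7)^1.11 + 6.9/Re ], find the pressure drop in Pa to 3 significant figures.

Hydraulic diameter D_h = 4A/P = D_o - D_i = 0.267 - 0.15 = 0.117 m.
Re = ρVD_h/μ = 793·5.74·0.117/0.00114 = 4.672e+05.
ε/D_h = 0.00018/0.117 = 0.00154; Haaland gives 1/√f = -1.8 log₁₀[0.000177+1.48e-05] = 6.693, so f = 0.02233.
ΔP = f(L/D_h)(ρV²/2) = 0.02233·83.4/0.117·1.306e+04 = 2.079e+05 Pa.

ΔP ≈ 208000 Pa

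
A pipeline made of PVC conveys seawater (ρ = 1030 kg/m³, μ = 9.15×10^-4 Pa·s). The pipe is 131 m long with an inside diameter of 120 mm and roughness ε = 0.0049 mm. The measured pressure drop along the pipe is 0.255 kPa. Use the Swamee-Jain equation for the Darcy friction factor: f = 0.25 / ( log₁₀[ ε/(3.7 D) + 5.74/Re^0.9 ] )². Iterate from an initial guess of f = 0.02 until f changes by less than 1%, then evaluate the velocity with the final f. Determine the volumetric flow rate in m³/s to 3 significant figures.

Rearranging Darcy-Weisbach: V = √(2·ΔP·D/(f·L·ρ)). With ε/D = 4.9e-06/0.12 = 4.08e-05, iterate starting from f = 0.02:
  f = 0.02 → V = √(2·255·0.12/(0.02·131·1030)) = 0.1506 m/s; Re = ρVD/μ = 2.034e+04; f → 0.02581
  f = 0.02581 → V = 0.1326 m/s; Re = 1.791e+04; f → 0.02664
  f = 0.02664 → V = 0.1305 m/s; Re = 1.763e+04; f → 0.02675
Converged (Δf/f < 1%). With the final f = 0.02675: V = √(2·255·0.12/(0.02675·131·1030)) = 0.1302 m/s.
Q = V·A = 0.1302·(π/4·0.12²) = 0.001473 m³/s = 0.00147 m³/s.

Q ≈ 0.00147 m³/s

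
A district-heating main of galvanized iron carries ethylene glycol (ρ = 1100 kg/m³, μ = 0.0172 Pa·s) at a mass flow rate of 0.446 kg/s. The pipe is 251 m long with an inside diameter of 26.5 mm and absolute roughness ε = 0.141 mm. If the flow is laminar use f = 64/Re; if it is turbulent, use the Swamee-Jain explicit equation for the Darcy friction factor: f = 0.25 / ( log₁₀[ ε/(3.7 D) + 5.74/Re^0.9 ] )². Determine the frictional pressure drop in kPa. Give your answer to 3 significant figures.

ΔP ≈ 145 kPa

A = πD²/4 = π(0.0265)²/4 = 0.0005515 m²; mean velocity V = ṁ/(ρA) = 0.446/(1100 · 0.0005515) = 0.7351 m/s.
Reynolds number Re = ρVD/μ = 1100 · 0.7351 · 0.0265 / 0.0172 = 1246.
Re < 2300 → laminar flow, so f = 64/Re = 64/1246 = 0.05137 (the turbulent correlation is not needed).
Darcy-Weisbach: ΔP = f(L/D)(ρV²/2) = 0.05137·(251/0.0265)·(1100·0.7351²/2) = 0.05137·9472·297.2 = 1.446e+05 Pa.
ΔP = 1.446e+05 Pa = 145 kPa.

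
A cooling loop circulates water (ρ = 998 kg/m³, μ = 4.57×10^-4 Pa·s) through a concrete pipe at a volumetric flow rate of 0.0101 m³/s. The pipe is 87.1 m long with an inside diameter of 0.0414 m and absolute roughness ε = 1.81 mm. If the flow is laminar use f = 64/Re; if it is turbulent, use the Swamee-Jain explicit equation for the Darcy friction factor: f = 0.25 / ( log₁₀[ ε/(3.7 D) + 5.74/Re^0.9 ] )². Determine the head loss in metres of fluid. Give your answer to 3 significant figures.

Cross-sectional area A = πD²/4 = π(0.0414)²/4 = 0.001346 m²; mean velocity V = Q/A = 0.0101/0.001346 = 7.503 m/s.
Reynolds number Re = ρVD/μ = 998 · 7.503 · 0.0414 / 0.000457 = 6.783e+05.
Re > 4000 → turbulent. Relative roughness ε/D = 0.00181/0.0414 = 0.0437. Swamee-Jain: f = 0.25/(log₁₀[0.0437/3.7 + 5.74/6.783e+05^0.9])² = 0.25/(log₁₀[0.0118 + 3.24e-05])² = 0.25/(-1.926)² = 0.06737.
Darcy-Weisbach: ΔP = f(L/D)(ρV²/2) = 0.06737·(87.1/0.0414)·(998·7.503²/2) = 0.06737·2104·2.809e+04 = 3.982e+06 Pa.
Head loss h_f = ΔP/(ρg) = 3.982e+06/(998·9.81) = 407 m.

h_f ≈ 407 m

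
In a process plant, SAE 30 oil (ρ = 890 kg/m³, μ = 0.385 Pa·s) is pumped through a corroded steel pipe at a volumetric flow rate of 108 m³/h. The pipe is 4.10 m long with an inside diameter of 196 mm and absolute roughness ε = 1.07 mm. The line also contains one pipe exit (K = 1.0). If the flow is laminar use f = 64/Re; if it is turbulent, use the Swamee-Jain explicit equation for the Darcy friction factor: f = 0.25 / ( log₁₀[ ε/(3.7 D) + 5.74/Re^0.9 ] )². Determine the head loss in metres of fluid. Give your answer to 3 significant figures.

h_f ≈ 0.200 m

Q = 108 m³/h = 108/3600 = 0.03 m³/s.
Cross-sectional area A = πD²/4 = π(0.196)²/4 = 0.03017 m²; mean velocity V = Q/A = 0.03/0.03017 = 0.9943 m/s.
Reynolds number Re = ρVD/μ = 890 · 0.9943 · 0.196 / 0.385 = 450.5.
Re < 2300 → laminar flow, so f = 64/Re = 64/450.5 = 0.1421 (the turbulent correlation is not needed).
Total minor-loss coefficient ΣK = 1·1 = 1.
ΔP = [f·L/D + ΣK]·(ρV²/2) = [0.1421·4.1/0.196 + 1]·(890·0.9943²/2) = [2.972 + 1]·439.9 = 1747 Pa.
Head loss h_f = ΔP/(ρg) = 1747/(890·9.81) = 0.200 m.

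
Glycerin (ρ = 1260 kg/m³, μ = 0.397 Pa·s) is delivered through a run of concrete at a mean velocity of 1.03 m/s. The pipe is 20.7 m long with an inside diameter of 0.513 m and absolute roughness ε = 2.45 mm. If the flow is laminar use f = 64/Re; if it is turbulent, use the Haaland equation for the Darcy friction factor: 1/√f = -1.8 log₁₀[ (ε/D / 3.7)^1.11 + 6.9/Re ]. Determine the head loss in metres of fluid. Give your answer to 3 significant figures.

h_f ≈ 0.0833 m

Reynolds number Re = ρVD/μ = 1260 · 1.03 · 0.513 / 0.397 = 1677.
Re < 2300 → laminar flow, so f = 64/Re = 64/1677 = 0.03816 (the turbulent correlation is not needed).
Darcy-Weisbach: ΔP = f(L/D)(ρV²/2) = 0.03816·(20.7/0.513)·(1260·1.03²/2) = 0.03816·40.35·668.4 = 1029 Pa.
Head loss h_f = ΔP/(ρg) = 1029/(1260·9.81) = 0.0833 m.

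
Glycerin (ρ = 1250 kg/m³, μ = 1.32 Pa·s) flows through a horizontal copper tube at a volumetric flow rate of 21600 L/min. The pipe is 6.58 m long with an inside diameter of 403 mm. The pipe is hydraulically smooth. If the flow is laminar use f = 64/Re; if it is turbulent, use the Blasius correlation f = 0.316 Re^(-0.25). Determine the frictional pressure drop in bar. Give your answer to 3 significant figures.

Q = 21600 L/min = 21600/60000 = 0.36 m³/s.
Cross-sectional area A = πD²/4 = π(0.403)²/4 = 0.1276 m²; mean velocity V = Q/A = 0.36/0.1276 = 2.822 m/s.
Reynolds number Re = ρVD/μ = 1250 · 2.822 · 0.403 / 1.32 = 1077.
Re < 2300 → laminar flow, so f = 64/Re = 64/1077 = 0.05942 (the turbulent correlation is not needed).
Darcy-Weisbach: ΔP = f(L/D)(ρV²/2) = 0.05942·(6.58/0.403)·(1250·2.822²/2) = 0.05942·16.33·4978 = 4830 Pa.
ΔP = 4830 Pa = 0.0483 bar.

ΔP ≈ 0.0483 bar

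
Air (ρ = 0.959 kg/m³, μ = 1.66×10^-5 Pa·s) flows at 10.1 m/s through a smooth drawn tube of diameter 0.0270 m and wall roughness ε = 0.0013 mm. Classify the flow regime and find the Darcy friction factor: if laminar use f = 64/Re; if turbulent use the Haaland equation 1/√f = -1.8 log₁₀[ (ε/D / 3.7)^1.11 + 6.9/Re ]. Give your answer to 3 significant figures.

Re = ρVD/μ = 0.959·10.1·0.027/1.66e-05 = 1.575e+04.
Re > 4000 → turbulent. ε/D = 1.3e-06/0.027 = 4.81e-05; Haaland: 1/√f = -1.8 log₁₀[3.78e-06 + 0.000438] = 6.039, so f = 0.02742.

f ≈ 0.0274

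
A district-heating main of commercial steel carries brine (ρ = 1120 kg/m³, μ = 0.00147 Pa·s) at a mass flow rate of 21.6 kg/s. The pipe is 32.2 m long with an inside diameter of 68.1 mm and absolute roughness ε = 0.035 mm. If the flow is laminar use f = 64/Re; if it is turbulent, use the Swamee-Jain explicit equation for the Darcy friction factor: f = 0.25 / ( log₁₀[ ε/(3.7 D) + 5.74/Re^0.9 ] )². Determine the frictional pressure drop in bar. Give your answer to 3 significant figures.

ΔP ≈ 1.38 bar

A = πD²/4 = π(0.0681)²/4 = 0.003642 m²; mean velocity V = ṁ/(ρA) = 21.6/(1120 · 0.003642) = 5.295 m/s.
Reynolds number Re = ρVD/μ = 1120 · 5.295 · 0.0681 / 0.00147 = 2.747e+05.
Re > 4000 → turbulent. Relative roughness ε/D = 3.5e-05/0.0681 = 0.000514. Swamee-Jain: f = 0.25/(log₁₀[0.000514/3.7 + 5.74/2.747e+05^0.9])² = 0.25/(log₁₀[0.000139 + 7.31e-05])² = 0.25/(-3.674)² = 0.01852.
Darcy-Weisbach: ΔP = f(L/D)(ρV²/2) = 0.01852·(32.2/0.0681)·(1120·5.295²/2) = 0.01852·472.8·1.57e+04 = 1.375e+05 Pa.
ΔP = 1.375e+05 Pa = 1.38 bar.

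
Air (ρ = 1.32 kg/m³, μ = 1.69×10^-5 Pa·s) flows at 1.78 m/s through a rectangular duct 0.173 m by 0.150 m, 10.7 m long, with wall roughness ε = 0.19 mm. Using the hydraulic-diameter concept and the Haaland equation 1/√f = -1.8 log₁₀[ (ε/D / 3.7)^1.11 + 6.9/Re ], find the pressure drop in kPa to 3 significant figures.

Hydraulic diameter D_h = 4A/P = 4·(0.173·0.15)/(2·(0.173+0.15)) = 0.1038/0.646 = 0.1607 m.
Re = ρVD_h/μ = 1.32·1.78·0.1607/1.69e-05 = 2.234e+04.
ε/D_h = 0.00019/0.1607 = 0.00118; Haaland gives 1/√f = -1.8 log₁₀[0.000132+0.000309] = 6.04, so f = 0.02741.
ΔP = f(L/D_h)(ρV²/2) = 0.02741·10.7/0.1607·2.091 = 3.816 Pa.
ΔP = 0.00382 kPa.

ΔP ≈ 0.00382 kPa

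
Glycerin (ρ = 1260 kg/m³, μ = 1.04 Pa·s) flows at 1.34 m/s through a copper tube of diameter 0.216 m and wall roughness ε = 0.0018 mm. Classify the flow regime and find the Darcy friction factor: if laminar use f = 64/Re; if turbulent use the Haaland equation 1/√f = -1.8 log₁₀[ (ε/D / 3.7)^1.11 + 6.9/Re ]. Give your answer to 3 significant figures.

f ≈ 0.183

Re = ρVD/μ = 1260·1.34·0.216/1.04 = 350.7.
Re < 2300 → laminar, so f = 64/Re = 0.1825 (roughness is irrelevant in laminar flow).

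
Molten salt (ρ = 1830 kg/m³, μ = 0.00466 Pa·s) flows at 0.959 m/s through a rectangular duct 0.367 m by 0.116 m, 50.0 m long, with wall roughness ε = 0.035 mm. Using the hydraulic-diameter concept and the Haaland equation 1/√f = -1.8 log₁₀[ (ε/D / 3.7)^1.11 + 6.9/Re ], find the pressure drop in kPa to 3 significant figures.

ΔP ≈ 4.81 kPa

Hydraulic diameter D_h = 4A/P = 4·(0.367·0.116)/(2·(0.367+0.116)) = 0.1703/0.966 = 0.1763 m.
Re = ρVD_h/μ = 1830·0.959·0.1763/0.00466 = 6.639e+04.
ε/D_h = 3.5e-05/0.1763 = 0.000199; Haaland gives 1/√f = -1.8 log₁₀[1.82e-05+0.000104] = 7.044, so f = 0.02016.
ΔP = f(L/D_h)(ρV²/2) = 0.02016·50/0.1763·841.5 = 4811 Pa.
ΔP = 4.81 kPa.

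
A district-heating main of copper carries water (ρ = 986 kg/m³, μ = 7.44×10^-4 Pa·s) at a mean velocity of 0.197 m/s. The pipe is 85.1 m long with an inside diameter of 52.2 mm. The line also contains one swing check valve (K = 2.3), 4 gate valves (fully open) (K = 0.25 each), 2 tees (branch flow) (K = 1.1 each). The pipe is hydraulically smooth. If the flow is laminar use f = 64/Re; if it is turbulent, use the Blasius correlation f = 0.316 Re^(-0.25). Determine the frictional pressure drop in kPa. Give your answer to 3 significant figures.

ΔP ≈ 1.02 kPa

Reynolds number Re = ρVD/μ = 986 · 0.197 · 0.0522 / 0.000744 = 1.363e+04.
Re > 4000 → turbulent. Smooth-pipe (Blasius): f = 0.316 Re^(-0.25) = 0.316/(1.363e+04)^0.25 = 0.02925.
Total minor-loss coefficient ΣK = 1·2.3 + 4·0.25 + 2·1.1 = 5.5.
ΔP = [f·L/D + ΣK]·(ρV²/2) = [0.02925·85.1/0.0522 + 5.5]·(986·0.197²/2) = [47.68 + 5.5]·19.13 = 1017 Pa.
ΔP = 1017 Pa = 1.02 kPa.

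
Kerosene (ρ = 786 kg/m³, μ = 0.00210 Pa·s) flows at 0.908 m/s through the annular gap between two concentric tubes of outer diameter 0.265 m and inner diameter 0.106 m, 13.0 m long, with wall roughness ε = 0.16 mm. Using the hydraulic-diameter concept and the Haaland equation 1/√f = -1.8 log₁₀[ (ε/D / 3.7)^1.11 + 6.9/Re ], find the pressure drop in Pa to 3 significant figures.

ΔP ≈ 623 Pa

Hydraulic diameter D_h = 4A/P = D_o - D_i = 0.265 - 0.106 = 0.159 m.
Re = ρVD_h/μ = 786·0.908·0.159/0.0021 = 5.404e+04.
ε/D_h = 0.00016/0.159 = 0.00101; Haaland gives 1/√f = -1.8 log₁₀[0.00011+0.000128] = 6.522, so f = 0.02351.
ΔP = f(L/D_h)(ρV²/2) = 0.02351·13/0.159·324 = 622.7 Pa.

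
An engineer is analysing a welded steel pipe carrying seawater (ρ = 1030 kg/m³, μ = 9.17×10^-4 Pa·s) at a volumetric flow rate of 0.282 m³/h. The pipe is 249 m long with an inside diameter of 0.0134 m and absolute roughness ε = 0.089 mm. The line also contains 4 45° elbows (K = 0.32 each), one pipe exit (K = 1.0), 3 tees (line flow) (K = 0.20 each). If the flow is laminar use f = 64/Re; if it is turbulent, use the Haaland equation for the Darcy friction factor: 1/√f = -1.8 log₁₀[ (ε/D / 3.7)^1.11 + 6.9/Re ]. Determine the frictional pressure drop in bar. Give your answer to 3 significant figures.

ΔP ≈ 1.20 bar

Q = 0.282 m³/h = 0.282/3600 = 7.833e-05 m³/s.
Cross-sectional area A = πD²/4 = π(0.0134)²/4 = 0.000141 m²; mean velocity V = Q/A = 7.833e-05/0.000141 = 0.5555 m/s.
Reynolds number Re = ρVD/μ = 1030 · 0.5555 · 0.0134 / 0.000917 = 8360.
Re > 4000 → turbulent. Relative roughness ε/D = 8.9e-05/0.0134 = 0.00664. Haaland: 1/√f = -1.8 log₁₀[(0.00664/3.7)^1.11 + 6.9/8360] = -1.8 log₁₀[0.000895 + 0.000825] = 4.976, so f = 0.04039.
Total minor-loss coefficient ΣK = 4·0.32 + 1·1 + 3·0.2 = 2.88.
ΔP = [f·L/D + ΣK]·(ρV²/2) = [0.04039·249/0.0134 + 2.88]·(1030·0.5555²/2) = [750.6 + 2.88]·158.9 = 1.197e+05 Pa.
ΔP = 1.197e+05 Pa = 1.20 bar.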